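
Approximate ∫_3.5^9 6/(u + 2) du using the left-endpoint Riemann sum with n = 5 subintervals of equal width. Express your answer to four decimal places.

4.4738

Δu = (9 − 3.5)/5 = 1.1.
Left endpoints: 3.5, 4.6, 5.7, 6.8, 7.9.
f(3.5) = 12/11, f(4.6) = 10/11, f(5.7) = 60/77, f(6.8) = 15/22, f(7.9) = 20/33.
Sum = Δu · [f(3.5) + f(4.6) + f(5.7) + f(6.8) + f(7.9)].
Sum ≈ 4.4738.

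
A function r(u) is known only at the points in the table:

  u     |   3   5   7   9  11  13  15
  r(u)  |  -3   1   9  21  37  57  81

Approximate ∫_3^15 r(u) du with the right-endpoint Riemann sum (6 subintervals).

412

Δu = 2.
Sum = 2·[1 + 9 + 21 + 37 + 57 + 81] = 412.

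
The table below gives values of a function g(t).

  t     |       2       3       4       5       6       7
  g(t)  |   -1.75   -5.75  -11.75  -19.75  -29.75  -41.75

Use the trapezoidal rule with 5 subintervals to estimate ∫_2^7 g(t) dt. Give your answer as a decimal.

-88.75

Δt = 1.
T_5 = (1/2)·[(-1.75) + 2·(-5.75) + 2·(-11.75) + 2·(-19.75) + 2·(-29.75) + (-41.75)] = -88.75.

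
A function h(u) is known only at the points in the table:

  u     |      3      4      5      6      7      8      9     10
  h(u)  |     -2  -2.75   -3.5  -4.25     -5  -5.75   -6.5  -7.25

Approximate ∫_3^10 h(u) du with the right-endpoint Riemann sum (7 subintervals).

-35

Δu = 1.
Sum = 1·[(-2.75) + (-3.5) + (-4.25) + (-5) + (-5.75) + (-6.5) + (-7.25)] = -35.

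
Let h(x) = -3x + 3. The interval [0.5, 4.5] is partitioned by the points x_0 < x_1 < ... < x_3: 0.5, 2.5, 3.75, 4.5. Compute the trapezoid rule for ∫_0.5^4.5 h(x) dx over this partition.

-18

Subinterval widths: 2, 1.25, 0.75.
h(0.5) = 1.5, h(2.5) = -4.5, h(3.75) = -8.25, h(4.5) = -10.5.
On each subinterval the trapezoid contributes (Δx_i/2)·[h(x_{i-1}) + h(x_i)].
Sum = -18.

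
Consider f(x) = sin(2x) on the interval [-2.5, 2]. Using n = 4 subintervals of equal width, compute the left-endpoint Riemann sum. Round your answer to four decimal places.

Δx = (2 − (-2.5))/4 = 1.125.
Left endpoints: -2.5, -1.375, -0.25, 0.875.
f(-2.5) ≈ 0.9589, f(-1.375) ≈ -0.3817, f(-0.25) ≈ -0.4794, f(0.875) ≈ 0.9840.
Sum = Δx · [f(-2.5) + f(-1.375) + f(-0.25) + f(0.875)].
Sum ≈ 1.2171.

1.2171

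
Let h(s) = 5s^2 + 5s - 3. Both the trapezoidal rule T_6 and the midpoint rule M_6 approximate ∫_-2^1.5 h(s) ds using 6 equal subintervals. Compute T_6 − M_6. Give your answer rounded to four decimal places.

T_6 ≈ 5.075810.
M_6 ≈ 3.587095.
T_6 − M_6 ≈ 1.4887.

1.4887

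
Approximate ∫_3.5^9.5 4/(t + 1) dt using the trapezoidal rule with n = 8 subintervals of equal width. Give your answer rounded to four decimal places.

3.3967

Δt = (9.5 − 3.5)/8 = 0.75.
f(3.5) = 8/9, f(4.25) = 16/21, f(5) = 2/3, f(5.75) = 16/27, f(6.5) = 8/15, f(7.25) = 16/33, f(8) = 4/9, f(8.75) = 16/39, f(9.5) = 8/21.
T_8 = (Δt/2)·[f(t_0) + 2f(t_1) + ... + 2f(t_{7}) + f(t_8)].
Sum ≈ 3.3967.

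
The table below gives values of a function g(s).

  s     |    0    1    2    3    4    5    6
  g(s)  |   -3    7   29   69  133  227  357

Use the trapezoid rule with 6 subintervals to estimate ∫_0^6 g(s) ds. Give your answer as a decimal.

Δs = 1.
T_6 = (1/2)·[(-3) + 2·7 + 2·29 + 2·69 + 2·133 + 2·227 + 357] = 642.

642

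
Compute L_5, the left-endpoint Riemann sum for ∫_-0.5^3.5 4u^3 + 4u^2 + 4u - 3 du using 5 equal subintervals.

Δu = (3.5 − (-0.5))/5 = 0.8.
Left endpoints: -0.5, 0.3, 1.1, 1.9, 2.7.
f(-0.5) = -4.5, f(0.3) = -1.332, f(1.1) = 11.564, f(1.9) = 46.476, f(2.7) = 115.692.
Sum = Δu · [f(-0.5) + f(0.3) + f(1.1) + f(1.9) + f(2.7)].
Sum = 134.32.

134.32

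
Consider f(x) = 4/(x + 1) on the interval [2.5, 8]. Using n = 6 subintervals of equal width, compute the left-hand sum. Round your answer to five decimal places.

Δx = (8 − 2.5)/6 = 11/12.
Left endpoints: 2.5, 41/12, 13/3, 5.25, 37/6, 85/12.
f(2.5) = 8/7, f(41/12) = 48/53, f(13/3) = 0.75, f(5.25) = 0.64, f(37/6) = 24/43, f(85/12) = 48/97.
Sum = Δx · [f(2.5) + f(41/12) + f(13/3) + ...].
Sum ≈ 4.11721.

4.11721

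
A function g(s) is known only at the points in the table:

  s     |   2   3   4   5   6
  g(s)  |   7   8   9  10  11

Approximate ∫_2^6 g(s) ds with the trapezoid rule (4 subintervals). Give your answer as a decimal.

Δs = 1.
T_4 = (1/2)·[7 + 2·8 + 2·9 + 2·10 + 11] = 36.

36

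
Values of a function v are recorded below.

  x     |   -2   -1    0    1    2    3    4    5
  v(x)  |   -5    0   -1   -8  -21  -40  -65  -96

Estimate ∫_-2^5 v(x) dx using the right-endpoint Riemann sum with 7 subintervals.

Δx = 1.
Sum = 1·[0 + (-1) + (-8) + (-21) + (-40) + (-65) + (-96)] = -231.

-231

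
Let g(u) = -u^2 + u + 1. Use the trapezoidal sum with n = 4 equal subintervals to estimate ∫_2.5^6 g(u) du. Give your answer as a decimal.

-48.86328125

Δu = (6 − 2.5)/4 = 0.875.
g(2.5) = -2.75, g(3.375) = -7.015625, g(4.25) = -12.8125, g(5.125) = -20.140625, g(6) = -29.
T_4 = (Δu/2)·[g(u_0) + 2g(u_1) + 2g(u_2) + 2g(u_3) + g(u_4)].
Sum = -48.86328125.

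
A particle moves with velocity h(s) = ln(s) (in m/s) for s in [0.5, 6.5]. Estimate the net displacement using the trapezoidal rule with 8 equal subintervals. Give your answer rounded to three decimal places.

6.432

Δs = (6.5 − 0.5)/8 = 0.75.
h(0.5) ≈ -0.693, h(1.25) ≈ 0.223, h(2) ≈ 0.693, h(2.75) ≈ 1.012, h(3.5) ≈ 1.253, h(4.25) ≈ 1.447, h(5) ≈ 1.609, h(5.75) ≈ 1.749, h(6.5) ≈ 1.872.
T_8 = (Δs/2)·[h(s_0) + 2h(s_1) + ... + 2h(s_{7}) + h(s_8)].
Sum ≈ 6.432.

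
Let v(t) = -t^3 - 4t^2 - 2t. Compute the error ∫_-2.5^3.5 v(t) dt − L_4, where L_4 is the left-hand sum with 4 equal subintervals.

-58.5

Exact integral: ∫_-2.5^3.5 v(t) dt = -111.75.
L_4 = -53.25.
Error = -111.75 − (-53.25) = -58.5.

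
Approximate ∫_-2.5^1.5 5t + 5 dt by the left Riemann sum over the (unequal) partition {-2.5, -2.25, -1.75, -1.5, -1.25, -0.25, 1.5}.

Subinterval widths: 0.25, 0.5, 0.25, 0.25, 1, 1.75.
Left endpoints: -2.5, -2.25, -1.75, -1.5, -1.25, -0.25.
f(-2.5) = -7.5, f(-2.25) = -6.25, f(-1.75) = -3.75, f(-1.5) = -2.5, f(-1.25) = -1.25, f(-0.25) = 3.75.
Sum = Σ Δt_i · f(t_i).
Sum = -1.25.

-1.25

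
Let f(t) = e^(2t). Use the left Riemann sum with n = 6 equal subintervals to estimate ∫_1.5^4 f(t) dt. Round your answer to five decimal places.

Δt = (4 − 1.5)/6 = 5/12.
Left endpoints: 1.5, 23/12, 7/3, 2.75, 19/6, 43/12.
f(1.5) ≈ 20.08554, f(23/12) ≈ 46.21634, f(7/3) ≈ 106.34268, f(2.75) ≈ 244.69193, f(19/6) ≈ 563.03024, f(43/12) ≈ 1295.51900.
Sum = Δt · [f(1.5) + f(23/12) + f(7/3) + ...].
Sum ≈ 948.28572.

948.28572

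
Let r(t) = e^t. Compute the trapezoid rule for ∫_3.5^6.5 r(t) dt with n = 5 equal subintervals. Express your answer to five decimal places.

Δt = (6.5 − 3.5)/5 = 0.6.
r(3.5) ≈ 33.11545, r(4.1) ≈ 60.34029, r(4.7) ≈ 109.94717, r(5.3) ≈ 200.33681, r(5.9) ≈ 365.03747, r(6.5) ≈ 665.14163.
T_5 = (Δt/2)·[r(t_0) + 2r(t_1) + ... + 2r(t_{4}) + r(t_5)].
Sum ≈ 650.87417.

650.87417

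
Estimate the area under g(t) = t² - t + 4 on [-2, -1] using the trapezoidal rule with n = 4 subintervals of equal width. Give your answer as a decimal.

7.84375

Δt = (-1 − (-2))/4 = 0.25.
g(-2) = 10, g(-1.75) = 8.8125, g(-1.5) = 7.75, g(-1.25) = 6.8125, g(-1) = 6.
T_4 = (Δt/2)·[g(t_0) + 2g(t_1) + 2g(t_2) + 2g(t_3) + g(t_4)].
Sum = 7.84375.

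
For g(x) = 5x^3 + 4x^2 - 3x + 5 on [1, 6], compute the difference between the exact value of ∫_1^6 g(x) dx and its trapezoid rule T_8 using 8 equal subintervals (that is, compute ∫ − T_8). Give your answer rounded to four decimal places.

-18.3919

Exact integral: ∫_1^6 g(x) dx ≈ 1877.916667.
T_8 = 1896.30859375.
Error ≈ 1877.916667 − 1896.30859375 ≈ -18.3919.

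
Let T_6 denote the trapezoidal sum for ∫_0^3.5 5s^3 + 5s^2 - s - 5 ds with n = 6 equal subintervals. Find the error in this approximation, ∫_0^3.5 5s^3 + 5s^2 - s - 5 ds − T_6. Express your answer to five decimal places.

Exact integral: ∫_0^3.5 f(s) ds ≈ 235.4114583.
T_6 ≈ 241.6144387.
Error ≈ 235.4114583 − 241.6144387 ≈ -6.20298.

-6.20298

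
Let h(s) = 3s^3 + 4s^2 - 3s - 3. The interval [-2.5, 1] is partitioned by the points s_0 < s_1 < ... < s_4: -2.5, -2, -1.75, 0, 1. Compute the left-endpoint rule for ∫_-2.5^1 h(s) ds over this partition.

-15.69921875

Subinterval widths: 0.5, 0.25, 1.75, 1.
Left endpoints: -2.5, -2, -1.75, 0.
h(-2.5) = -17.375, h(-2) = -5, h(-1.75) = -1.578125, h(0) = -3.
Sum = Σ Δs_i · h(s_i).
Sum = -15.69921875.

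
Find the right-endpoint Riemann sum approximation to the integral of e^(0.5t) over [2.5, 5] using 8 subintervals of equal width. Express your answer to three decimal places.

18.778

Δt = (5 − 2.5)/8 = 0.3125.
Right endpoints: 2.8125, 3.125, 3.4375, 3.75, 4.0625, 4.375, 4.6875, 5.
f(2.8125) ≈ 4.081, f(3.125) ≈ 4.771, f(3.4375) ≈ 5.578, f(3.75) ≈ 6.521, f(4.0625) ≈ 7.624, f(4.375) ≈ 8.913, f(4.6875) ≈ 10.420, f(5) ≈ 12.182.
Sum = Δt · [f(2.8125) + f(3.125) + f(3.4375) + ...].
Sum ≈ 18.778.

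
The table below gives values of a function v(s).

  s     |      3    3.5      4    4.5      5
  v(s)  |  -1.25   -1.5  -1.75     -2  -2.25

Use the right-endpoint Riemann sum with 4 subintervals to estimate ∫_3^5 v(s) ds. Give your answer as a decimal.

-3.75

Δs = 0.5.
Sum = 0.5·[(-1.5) + (-1.75) + (-2) + (-2.25)] = -3.75.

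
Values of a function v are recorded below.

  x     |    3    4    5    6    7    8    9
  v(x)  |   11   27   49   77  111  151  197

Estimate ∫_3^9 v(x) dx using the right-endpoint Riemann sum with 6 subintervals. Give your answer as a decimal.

612

Δx = 1.
Sum = 1·[27 + 49 + 77 + 111 + 151 + 197] = 612.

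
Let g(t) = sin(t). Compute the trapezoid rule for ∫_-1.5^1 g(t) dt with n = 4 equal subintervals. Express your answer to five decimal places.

-0.45418

Δt = (1 − (-1.5))/4 = 0.625.
g(-1.5) ≈ -0.99749, g(-0.875) ≈ -0.76754, g(-0.25) ≈ -0.24740, g(0.375) ≈ 0.36627, g(1) ≈ 0.84147.
T_4 = (Δt/2)·[g(t_0) + 2g(t_1) + 2g(t_2) + 2g(t_3) + g(t_4)].
Sum ≈ -0.45418.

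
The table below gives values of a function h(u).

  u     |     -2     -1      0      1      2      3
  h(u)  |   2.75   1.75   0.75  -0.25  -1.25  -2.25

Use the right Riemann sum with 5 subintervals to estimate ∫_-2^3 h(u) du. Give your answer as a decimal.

-1.25

Δu = 1.
Sum = 1·[1.75 + 0.75 + (-0.25) + (-1.25) + (-2.25)] = -1.25.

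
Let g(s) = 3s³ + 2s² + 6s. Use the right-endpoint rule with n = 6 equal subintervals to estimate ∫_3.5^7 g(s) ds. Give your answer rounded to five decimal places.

Δs = (7 − 3.5)/6 = 7/12.
Right endpoints: 49/12, 14/3, 5.25, 35/6, 77/12, 7.
g(49/12) = 50323/192, g(14/3) = 3388/9, g(5.25) = 520.734375, g(35/6) = 16765/24, g(77/12) = 526141/576, g(7) = 1169.
Sum = Δs · [g(49/12) + g(14/3) + g(5.25) + ...].
Sum ≈ 2298.48423.

2298.48423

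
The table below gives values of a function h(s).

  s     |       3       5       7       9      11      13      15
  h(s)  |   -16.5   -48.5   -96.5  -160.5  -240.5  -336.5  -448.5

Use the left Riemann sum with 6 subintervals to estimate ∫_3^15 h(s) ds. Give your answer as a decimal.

Δs = 2.
Sum = 2·[(-16.5) + (-48.5) + (-96.5) + (-160.5) + (-240.5) + (-336.5)] = -1798.

-1798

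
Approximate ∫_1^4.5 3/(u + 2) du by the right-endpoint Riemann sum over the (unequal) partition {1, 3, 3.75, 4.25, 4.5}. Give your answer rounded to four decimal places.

1.9467

Subinterval widths: 2, 0.75, 0.5, 0.25.
Right endpoints: 3, 3.75, 4.25, 4.5.
f(3) = 0.6, f(3.75) = 12/23, f(4.25) = 0.48, f(4.5) = 6/13.
Sum = Σ Δu_i · f(u_i).
Sum ≈ 1.9467.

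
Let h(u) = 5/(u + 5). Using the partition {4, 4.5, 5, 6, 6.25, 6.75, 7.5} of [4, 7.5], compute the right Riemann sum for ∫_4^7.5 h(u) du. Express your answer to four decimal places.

Subinterval widths: 0.5, 0.5, 1, 0.25, 0.5, 0.75.
Right endpoints: 4.5, 5, 6, 6.25, 6.75, 7.5.
h(4.5) = 10/19, h(5) = 0.5, h(6) = 5/11, h(6.25) = 4/9, h(6.75) = 20/47, h(7.5) = 0.4.
Sum = Σ Δu_i · h(u_i).
Sum ≈ 1.5916.

1.5916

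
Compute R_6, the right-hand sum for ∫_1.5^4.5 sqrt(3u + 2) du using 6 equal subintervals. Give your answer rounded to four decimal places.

10.2207

Δu = (4.5 − 1.5)/6 = 0.5.
Right endpoints: 2, 2.5, 3, 3.5, 4, 4.5.
f(2) ≈ 2.8284, f(2.5) ≈ 3.0822, f(3) ≈ 3.3166, f(3.5) ≈ 3.5355, f(4) ≈ 3.7417, f(4.5) ≈ 3.9370.
Sum = Δu · [f(2) + f(2.5) + f(3) + ...].
Sum ≈ 10.2207.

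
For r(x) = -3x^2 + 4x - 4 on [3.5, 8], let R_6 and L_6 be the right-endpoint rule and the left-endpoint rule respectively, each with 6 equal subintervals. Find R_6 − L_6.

-102.9375

R_6 = -436.359375.
L_6 = -333.421875.
R_6 − L_6 = -102.9375.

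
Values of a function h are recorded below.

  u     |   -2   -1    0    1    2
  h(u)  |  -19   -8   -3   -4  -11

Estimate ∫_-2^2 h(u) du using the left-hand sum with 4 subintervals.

Δu = 1.
Sum = 1·[(-19) + (-8) + (-3) + (-4)] = -34.

-34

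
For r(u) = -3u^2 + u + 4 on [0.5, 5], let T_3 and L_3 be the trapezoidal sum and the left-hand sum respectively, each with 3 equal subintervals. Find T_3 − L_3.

-52.3125

T_3 = -99.5625.
L_3 = -47.25.
T_3 − L_3 = -52.3125.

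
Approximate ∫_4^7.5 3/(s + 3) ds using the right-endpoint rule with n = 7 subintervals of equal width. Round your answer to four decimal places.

1.1814

Δs = (7.5 − 4)/7 = 0.5.
Right endpoints: 4.5, 5, 5.5, 6, 6.5, 7, 7.5.
f(4.5) = 0.4, f(5) = 0.375, f(5.5) = 6/17, f(6) = 1/3, f(6.5) = 6/19, f(7) = 0.3, f(7.5) = 2/7.
Sum = Δs · [f(4.5) + f(5) + f(5.5) + ...].
Sum ≈ 1.1814.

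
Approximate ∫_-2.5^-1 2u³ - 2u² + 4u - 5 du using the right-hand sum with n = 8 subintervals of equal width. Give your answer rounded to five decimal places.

Δu = (-1 − (-2.5))/8 = 0.1875.
Right endpoints: -2.3125, -2.125, -1.9375, -1.75, -1.5625, -1.375, -1.1875, -1.
f(-2.3125) = -101741/2048, f(-2.125) = -41.72265625, f(-1.9375) = -71279/2048, f(-1.75) = -28.84375, f(-1.5625) = -48665/2048, f(-1.375) = -19.48046875, f(-1.1875) = -32603/2048, f(-1) = -13.
Sum = Δu · [f(-2.3125) + f(-2.125) + f(-1.9375) + ...].
Sum ≈ -42.60205.

-42.60205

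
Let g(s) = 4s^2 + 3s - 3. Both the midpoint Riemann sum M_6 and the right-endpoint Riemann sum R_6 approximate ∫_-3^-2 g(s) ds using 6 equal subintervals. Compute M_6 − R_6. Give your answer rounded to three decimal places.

1.389

M_6 ≈ 14.82407.
R_6 ≈ 13.43519.
M_6 − R_6 ≈ 1.389.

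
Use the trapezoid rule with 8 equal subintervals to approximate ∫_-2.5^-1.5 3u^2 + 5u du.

2.2578125

Δu = (-1.5 − (-2.5))/8 = 0.125.
f(-2.5) = 6.25, f(-2.375) = 5.046875, f(-2.25) = 3.9375, f(-2.125) = 2.921875, f(-2) = 2, f(-1.875) = 1.171875, f(-1.75) = 0.4375, f(-1.625) = -0.203125, f(-1.5) = -0.75.
T_8 = (Δu/2)·[f(u_0) + 2f(u_1) + ... + 2f(u_{7}) + f(u_8)].
Sum = 2.2578125.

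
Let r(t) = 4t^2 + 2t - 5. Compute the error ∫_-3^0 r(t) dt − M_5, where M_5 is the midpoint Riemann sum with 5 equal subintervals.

0.36

Exact integral: ∫_-3^0 r(t) dt = 12.
M_5 = 11.64.
Error = 12 − 11.64 = 0.36.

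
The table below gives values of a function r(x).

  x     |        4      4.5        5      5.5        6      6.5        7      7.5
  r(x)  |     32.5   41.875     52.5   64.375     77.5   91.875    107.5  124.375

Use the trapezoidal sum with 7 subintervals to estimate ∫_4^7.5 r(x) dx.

257.03125

Δx = 0.5.
T_7 = (0.5/2)·[32.5 + 2·41.875 + 2·52.5 + 2·64.375 + 2·77.5 + 2·91.875 + 2·107.5 + 124.375] = 257.03125.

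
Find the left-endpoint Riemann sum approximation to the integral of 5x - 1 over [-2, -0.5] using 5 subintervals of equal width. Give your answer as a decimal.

-12

Δx = (-0.5 − (-2))/5 = 0.3.
Left endpoints: -2, -1.7, -1.4, -1.1, -0.8.
f(-2) = -11, f(-1.7) = -9.5, f(-1.4) = -8, f(-1.1) = -6.5, f(-0.8) = -5.
Sum = Δx · [f(-2) + f(-1.7) + f(-1.4) + f(-1.1) + f(-0.8)].
Sum = -12.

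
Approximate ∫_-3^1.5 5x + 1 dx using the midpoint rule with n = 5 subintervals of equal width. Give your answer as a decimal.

-12.375

Δx = (1.5 − (-3))/5 = 0.9.
Midpoints: -2.55, -1.65, -0.75, 0.15, 1.05.
f(-2.55) = -11.75, f(-1.65) = -7.25, f(-0.75) = -2.75, f(0.15) = 1.75, f(1.05) = 6.25.
Sum = Δx · [f(-2.55) + f(-1.65) + f(-0.75) + f(0.15) + f(1.05)].
Sum = -12.375.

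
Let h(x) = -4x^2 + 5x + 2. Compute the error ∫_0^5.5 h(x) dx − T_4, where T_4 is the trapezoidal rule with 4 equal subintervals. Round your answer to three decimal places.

Exact integral: ∫_0^5.5 h(x) dx ≈ -135.20833.
T_4 = -142.140625.
Error ≈ -135.20833 − (-142.140625) ≈ 6.932.

6.932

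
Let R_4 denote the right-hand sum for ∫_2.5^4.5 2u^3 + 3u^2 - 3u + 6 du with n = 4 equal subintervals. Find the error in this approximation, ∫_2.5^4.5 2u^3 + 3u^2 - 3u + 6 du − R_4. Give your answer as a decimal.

Exact integral: ∫_2.5^4.5 f(u) du = 252.
R_4 = 300.75.
Error = 252 − 300.75 = -48.75.

-48.75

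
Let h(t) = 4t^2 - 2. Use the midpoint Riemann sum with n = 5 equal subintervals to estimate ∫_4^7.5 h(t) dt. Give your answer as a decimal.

Δt = (7.5 − 4)/5 = 0.7.
Midpoints: 4.35, 5.05, 5.75, 6.45, 7.15.
h(4.35) = 73.69, h(5.05) = 100.01, h(5.75) = 130.25, h(6.45) = 164.41, h(7.15) = 202.49.
Sum = Δt · [h(4.35) + h(5.05) + h(5.75) + h(6.45) + h(7.15)].
Sum = 469.595.

469.595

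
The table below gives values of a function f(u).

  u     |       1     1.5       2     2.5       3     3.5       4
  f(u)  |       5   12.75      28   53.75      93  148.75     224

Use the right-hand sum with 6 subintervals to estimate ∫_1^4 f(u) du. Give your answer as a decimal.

Δu = 0.5.
Sum = 0.5·[12.75 + 28 + 53.75 + 93 + 148.75 + 224] = 280.125.

280.125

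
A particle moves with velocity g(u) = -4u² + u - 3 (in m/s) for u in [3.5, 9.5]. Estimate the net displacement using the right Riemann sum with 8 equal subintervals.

-1182

Δu = (9.5 − 3.5)/8 = 0.75.
Right endpoints: 4.25, 5, 5.75, 6.5, 7.25, 8, 8.75, 9.5.
g(4.25) = -71, g(5) = -98, g(5.75) = -129.5, g(6.5) = -165.5, g(7.25) = -206, g(8) = -251, g(8.75) = -300.5, g(9.5) = -354.5.
Sum = Δu · [g(4.25) + g(5) + g(5.75) + ...].
Sum = -1182.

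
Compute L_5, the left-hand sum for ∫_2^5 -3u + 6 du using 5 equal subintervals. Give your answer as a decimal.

-10.8

Δu = (5 − 2)/5 = 0.6.
Left endpoints: 2, 2.6, 3.2, 3.8, 4.4.
f(2) = 0, f(2.6) = -1.8, f(3.2) = -3.6, f(3.8) = -5.4, f(4.4) = -7.2.
Sum = Δu · [f(2) + f(2.6) + f(3.2) + f(3.8) + f(4.4)].
Sum = -10.8.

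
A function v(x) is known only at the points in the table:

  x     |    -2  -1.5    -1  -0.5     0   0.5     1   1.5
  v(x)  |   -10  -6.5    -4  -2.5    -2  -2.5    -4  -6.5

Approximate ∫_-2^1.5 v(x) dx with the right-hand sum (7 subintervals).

Δx = 0.5.
Sum = 0.5·[(-6.5) + (-4) + (-2.5) + (-2) + (-2.5) + (-4) + (-6.5)] = -14.

-14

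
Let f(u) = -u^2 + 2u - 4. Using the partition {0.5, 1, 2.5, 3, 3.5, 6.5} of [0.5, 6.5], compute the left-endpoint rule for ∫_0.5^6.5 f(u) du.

-40

Subinterval widths: 0.5, 1.5, 0.5, 0.5, 3.
Left endpoints: 0.5, 1, 2.5, 3, 3.5.
f(0.5) = -3.25, f(1) = -3, f(2.5) = -5.25, f(3) = -7, f(3.5) = -9.25.
Sum = Σ Δu_i · f(u_i).
Sum = -40.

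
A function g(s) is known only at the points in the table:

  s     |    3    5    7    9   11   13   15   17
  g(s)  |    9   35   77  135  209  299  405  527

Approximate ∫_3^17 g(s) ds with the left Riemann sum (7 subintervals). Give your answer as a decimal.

Δs = 2.
Sum = 2·[9 + 35 + 77 + 135 + 209 + 299 + 405] = 2338.

2338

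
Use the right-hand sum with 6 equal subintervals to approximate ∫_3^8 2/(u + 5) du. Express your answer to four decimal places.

Δu = (8 − 3)/6 = 5/6.
Right endpoints: 23/6, 14/3, 5.5, 19/3, 43/6, 8.
f(23/6) = 12/53, f(14/3) = 6/29, f(5.5) = 4/21, f(19/3) = 3/17, f(43/6) = 12/73, f(8) = 2/13.
Sum = Δu · [f(23/6) + f(14/3) + f(5.5) + ...].
Sum ≈ 0.9321.

0.9321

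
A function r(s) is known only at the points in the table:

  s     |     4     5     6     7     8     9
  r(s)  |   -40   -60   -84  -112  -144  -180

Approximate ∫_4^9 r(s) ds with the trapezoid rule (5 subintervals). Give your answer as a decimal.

Δs = 1.
T_5 = (1/2)·[(-40) + 2·(-60) + 2·(-84) + 2·(-112) + 2·(-144) + (-180)] = -510.

-510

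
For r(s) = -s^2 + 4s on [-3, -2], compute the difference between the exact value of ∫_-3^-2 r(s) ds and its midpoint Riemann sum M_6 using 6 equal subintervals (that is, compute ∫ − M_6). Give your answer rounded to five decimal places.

Exact integral: ∫_-3^-2 r(s) ds ≈ -16.3333333.
M_6 ≈ -16.3310185.
Error ≈ -16.3333333 − (-16.3310185) ≈ -0.00231.

-0.00231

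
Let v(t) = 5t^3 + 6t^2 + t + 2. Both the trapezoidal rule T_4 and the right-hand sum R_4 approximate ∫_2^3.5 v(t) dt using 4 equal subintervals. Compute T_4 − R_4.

-42.2578125

T_4 ≈ 246.11426.
R_4 ≈ 288.37207.
T_4 − R_4 = -42.2578125.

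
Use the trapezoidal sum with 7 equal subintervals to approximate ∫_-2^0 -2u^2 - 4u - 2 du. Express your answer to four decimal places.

-1.3878

Δu = (0 − (-2))/7 = 2/7.
f(-2) = -2, f(-12/7) = -50/49, f(-10/7) = -18/49, f(-8/7) = -2/49, f(-6/7) = -2/49, f(-4/7) = -18/49, f(-2/7) = -50/49, f(0) = -2.
T_7 = (Δu/2)·[f(u_0) + 2f(u_1) + ... + 2f(u_{6}) + f(u_7)].
Sum ≈ -1.3878.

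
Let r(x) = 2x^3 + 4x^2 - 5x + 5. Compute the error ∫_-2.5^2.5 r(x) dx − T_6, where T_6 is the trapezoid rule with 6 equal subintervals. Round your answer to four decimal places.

-2.3148

Exact integral: ∫_-2.5^2.5 r(x) dx ≈ 66.666667.
T_6 ≈ 68.981481.
Error ≈ 66.666667 − 68.981481 ≈ -2.3148.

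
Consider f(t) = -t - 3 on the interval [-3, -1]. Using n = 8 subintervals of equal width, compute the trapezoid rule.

-2

Δt = (-1 − (-3))/8 = 0.25.
f(-3) = 0, f(-2.75) = -0.25, f(-2.5) = -0.5, f(-2.25) = -0.75, f(-2) = -1, f(-1.75) = -1.25, f(-1.5) = -1.5, f(-1.25) = -1.75, f(-1) = -2.
T_8 = (Δt/2)·[f(t_0) + 2f(t_1) + ... + 2f(t_{7}) + f(t_8)].
Sum = -2.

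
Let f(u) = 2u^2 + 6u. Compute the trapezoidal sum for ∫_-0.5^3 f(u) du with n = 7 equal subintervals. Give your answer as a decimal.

44.625

Δu = (3 − (-0.5))/7 = 0.5.
f(-0.5) = -2.5, f(0) = 0, f(0.5) = 3.5, f(1) = 8, f(1.5) = 13.5, f(2) = 20, f(2.5) = 27.5, f(3) = 36.
T_7 = (Δu/2)·[f(u_0) + 2f(u_1) + ... + 2f(u_{6}) + f(u_7)].
Sum = 44.625.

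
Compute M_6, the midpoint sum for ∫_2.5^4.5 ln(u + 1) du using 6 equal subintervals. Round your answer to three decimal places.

2.992

Δu = (4.5 − 2.5)/6 = 1/3.
Midpoints: 8/3, 3, 10/3, 11/3, 4, 13/3.
f(8/3) ≈ 1.299, f(3) ≈ 1.386, f(10/3) ≈ 1.466, f(11/3) ≈ 1.540, f(4) ≈ 1.609, f(13/3) ≈ 1.674.
Sum = Δu · [f(8/3) + f(3) + f(10/3) + ...].
Sum ≈ 2.992.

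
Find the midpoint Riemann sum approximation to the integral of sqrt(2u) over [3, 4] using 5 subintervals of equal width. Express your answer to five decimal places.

2.64358

Δu = (4 − 3)/5 = 0.2.
Midpoints: 3.1, 3.3, 3.5, 3.7, 3.9.
f(3.1) ≈ 2.48998, f(3.3) ≈ 2.56905, f(3.5) ≈ 2.64575, f(3.7) ≈ 2.72029, f(3.9) ≈ 2.79285.
Sum = Δu · [f(3.1) + f(3.3) + f(3.5) + f(3.7) + f(3.9)].
Sum ≈ 2.64358.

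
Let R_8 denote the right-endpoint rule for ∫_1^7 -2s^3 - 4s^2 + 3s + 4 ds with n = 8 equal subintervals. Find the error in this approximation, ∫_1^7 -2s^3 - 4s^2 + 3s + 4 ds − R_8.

337.5

Exact integral: ∫_1^7 f(s) ds = -1560.
R_8 = -1897.5.
Error = -1560 − (-1897.5) = 337.5.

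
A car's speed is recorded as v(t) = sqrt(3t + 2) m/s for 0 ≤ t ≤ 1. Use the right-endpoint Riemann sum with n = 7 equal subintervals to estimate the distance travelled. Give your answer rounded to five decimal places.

Δt = (1 − 0)/7 = 1/7.
Right endpoints: 1/7, 2/7, 3/7, 4/7, 5/7, 6/7, 1.
v(1/7) ≈ 1.55839, v(2/7) ≈ 1.69031, v(3/7) ≈ 1.81265, v(4/7) ≈ 1.92725, v(5/7) ≈ 2.03540, v(6/7) ≈ 2.13809, v(1) ≈ 2.23607.
Sum = Δt · [v(1/7) + v(2/7) + v(3/7) + ...].
Sum ≈ 1.91402.

1.91402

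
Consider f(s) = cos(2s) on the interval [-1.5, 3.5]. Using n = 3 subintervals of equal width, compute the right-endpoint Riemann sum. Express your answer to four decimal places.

1.3893

Δs = (3.5 − (-1.5))/3 = 5/3.
Right endpoints: 1/6, 11/6, 3.5.
f(1/6) ≈ 0.9450, f(11/6) ≈ -0.8653, f(3.5) ≈ 0.7539.
Sum = Δs · [f(1/6) + f(11/6) + f(3.5)].
Sum ≈ 1.3893.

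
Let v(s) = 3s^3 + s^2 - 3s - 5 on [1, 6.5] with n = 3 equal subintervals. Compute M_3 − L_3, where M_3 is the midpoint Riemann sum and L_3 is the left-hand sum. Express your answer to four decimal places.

M_3 ≈ 1286.347512.
L_3 ≈ 671.789352.
M_3 − L_3 ≈ 614.5582.

614.5582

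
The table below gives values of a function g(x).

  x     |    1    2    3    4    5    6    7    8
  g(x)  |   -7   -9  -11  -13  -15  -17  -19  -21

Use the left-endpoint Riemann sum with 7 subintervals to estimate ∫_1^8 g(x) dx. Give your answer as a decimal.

-91

Δx = 1.
Sum = 1·[(-7) + (-9) + (-11) + (-13) + (-15) + (-17) + (-19)] = -91.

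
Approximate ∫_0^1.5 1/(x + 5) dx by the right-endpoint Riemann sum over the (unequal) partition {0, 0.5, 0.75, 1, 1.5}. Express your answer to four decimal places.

0.2530

Subinterval widths: 0.5, 0.25, 0.25, 0.5.
Right endpoints: 0.5, 0.75, 1, 1.5.
f(0.5) = 2/11, f(0.75) = 4/23, f(1) = 1/6, f(1.5) = 2/13.
Sum = Σ Δx_i · f(x_i).
Sum ≈ 0.2530.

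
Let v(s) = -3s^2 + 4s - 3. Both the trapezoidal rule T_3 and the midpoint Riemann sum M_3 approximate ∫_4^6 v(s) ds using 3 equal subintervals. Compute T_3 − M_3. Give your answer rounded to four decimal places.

T_3 ≈ -118.444444.
M_3 ≈ -117.777778.
T_3 − M_3 ≈ -0.6667.

-0.6667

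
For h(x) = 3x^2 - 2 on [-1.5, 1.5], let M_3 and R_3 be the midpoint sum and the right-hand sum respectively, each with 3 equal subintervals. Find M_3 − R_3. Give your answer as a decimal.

-2.25

M_3 = 0.
R_3 = 2.25.
M_3 − R_3 = -2.25.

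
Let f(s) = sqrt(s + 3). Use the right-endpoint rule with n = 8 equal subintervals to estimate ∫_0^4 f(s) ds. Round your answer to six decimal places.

Δs = (4 − 0)/8 = 0.5.
Right endpoints: 0.5, 1, 1.5, 2, 2.5, 3, 3.5, 4.
f(0.5) ≈ 1.870829, f(1) ≈ 2.000000, f(1.5) ≈ 2.121320, f(2) ≈ 2.236068, f(2.5) ≈ 2.345208, f(3) ≈ 2.449490, f(3.5) ≈ 2.549510, f(4) ≈ 2.645751.
Sum = Δs · [f(0.5) + f(1) + f(1.5) + ...].
Sum ≈ 9.109088.

9.109088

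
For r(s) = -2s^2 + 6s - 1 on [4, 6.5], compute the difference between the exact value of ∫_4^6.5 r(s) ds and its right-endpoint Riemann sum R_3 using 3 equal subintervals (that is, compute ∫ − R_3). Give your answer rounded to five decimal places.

16.20370

Exact integral: ∫_4^6.5 r(s) ds ≈ -64.1666667.
R_3 ≈ -80.3703704.
Error ≈ -64.1666667 − (-80.3703704) ≈ 16.20370.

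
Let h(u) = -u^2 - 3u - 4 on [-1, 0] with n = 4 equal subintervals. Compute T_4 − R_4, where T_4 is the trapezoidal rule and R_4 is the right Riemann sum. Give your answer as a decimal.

T_4 = -2.84375.
R_4 = -3.09375.
T_4 − R_4 = 0.25.

0.25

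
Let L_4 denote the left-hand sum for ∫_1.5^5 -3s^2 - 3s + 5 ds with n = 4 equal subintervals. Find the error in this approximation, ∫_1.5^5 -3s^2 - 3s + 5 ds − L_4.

-33.11328125

Exact integral: ∫_1.5^5 f(s) ds = -138.25.
L_4 = -105.13671875.
Error = -138.25 − (-105.13671875) = -33.11328125.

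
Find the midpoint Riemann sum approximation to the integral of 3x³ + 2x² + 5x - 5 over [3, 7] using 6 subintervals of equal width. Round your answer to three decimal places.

Δx = (7 − 3)/6 = 2/3.
Midpoints: 10/3, 4, 14/3, 16/3, 6, 20/3.
f(10/3) = 145, f(4) = 239, f(14/3) = 3301/9, f(16/3) = 1601/3, f(6) = 745, f(20/3) = 9055/9.
Sum = Δx · [f(10/3) + f(4) + f(14/3) + ...].
Sum ≈ 2023.704.

2023.704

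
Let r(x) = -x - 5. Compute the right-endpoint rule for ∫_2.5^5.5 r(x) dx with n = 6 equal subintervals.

-27.75

Δx = (5.5 − 2.5)/6 = 0.5.
Right endpoints: 3, 3.5, 4, 4.5, 5, 5.5.
r(3) = -8, r(3.5) = -8.5, r(4) = -9, r(4.5) = -9.5, r(5) = -10, r(5.5) = -10.5.
Sum = Δx · [r(3) + r(3.5) + r(4) + ...].
Sum = -27.75.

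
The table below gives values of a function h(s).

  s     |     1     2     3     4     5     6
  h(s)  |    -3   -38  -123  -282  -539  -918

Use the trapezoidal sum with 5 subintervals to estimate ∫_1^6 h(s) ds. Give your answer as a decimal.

-1442.5

Δs = 1.
T_5 = (1/2)·[(-3) + 2·(-38) + 2·(-123) + 2·(-282) + 2·(-539) + (-918)] = -1442.5.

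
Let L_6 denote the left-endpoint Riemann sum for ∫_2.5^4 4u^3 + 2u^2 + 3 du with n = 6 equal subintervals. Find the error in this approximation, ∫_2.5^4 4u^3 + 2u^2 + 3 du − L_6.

25.984375

Exact integral: ∫_2.5^4 f(u) du = 253.6875.
L_6 = 227.703125.
Error = 253.6875 − 227.703125 = 25.984375.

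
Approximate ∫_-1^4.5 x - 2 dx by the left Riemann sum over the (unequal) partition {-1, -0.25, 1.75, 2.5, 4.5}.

Subinterval widths: 0.75, 2, 0.75, 2.
Left endpoints: -1, -0.25, 1.75, 2.5.
f(-1) = -3, f(-0.25) = -2.25, f(1.75) = -0.25, f(2.5) = 0.5.
Sum = Σ Δx_i · f(x_i).
Sum = -5.9375.

-5.9375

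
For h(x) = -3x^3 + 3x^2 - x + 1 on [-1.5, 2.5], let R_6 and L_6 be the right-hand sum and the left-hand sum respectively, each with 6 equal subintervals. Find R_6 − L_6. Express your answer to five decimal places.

-32.66667

R_6 ≈ -21.2777778.
L_6 ≈ 11.3888889.
R_6 − L_6 ≈ -32.66667.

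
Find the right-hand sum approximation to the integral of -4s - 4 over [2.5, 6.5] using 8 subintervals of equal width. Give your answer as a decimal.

Δs = (6.5 − 2.5)/8 = 0.5.
Right endpoints: 3, 3.5, 4, 4.5, 5, 5.5, 6, 6.5.
f(3) = -16, f(3.5) = -18, f(4) = -20, f(4.5) = -22, f(5) = -24, f(5.5) = -26, f(6) = -28, f(6.5) = -30.
Sum = Δs · [f(3) + f(3.5) + f(4) + ...].
Sum = -92.

-92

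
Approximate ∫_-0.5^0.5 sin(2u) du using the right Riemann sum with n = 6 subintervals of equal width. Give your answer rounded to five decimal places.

0.14025

Δu = (0.5 − (-0.5))/6 = 1/6.
Right endpoints: -1/3, -1/6, 0, 1/6, 1/3, 0.5.
f(-1/3) ≈ -0.61837, f(-1/6) ≈ -0.32719, f(0) ≈ 0.00000, f(1/6) ≈ 0.32719, f(1/3) ≈ 0.61837, f(0.5) ≈ 0.84147.
Sum = Δu · [f(-1/3) + f(-1/6) + f(0) + ...].
Sum ≈ 0.14025.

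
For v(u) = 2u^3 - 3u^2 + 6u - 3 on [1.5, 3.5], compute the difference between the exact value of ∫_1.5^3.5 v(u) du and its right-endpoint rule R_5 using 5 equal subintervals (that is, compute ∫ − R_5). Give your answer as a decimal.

-12.84

Exact integral: ∫_1.5^3.5 v(u) du = 57.
R_5 = 69.84.
Error = 57 − 69.84 = -12.84.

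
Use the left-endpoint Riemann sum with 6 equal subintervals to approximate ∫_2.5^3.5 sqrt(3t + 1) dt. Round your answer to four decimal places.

3.1195

Δt = (3.5 − 2.5)/6 = 1/6.
Left endpoints: 2.5, 8/3, 17/6, 3, 19/6, 10/3.
f(2.5) ≈ 2.9155, f(8/3) ≈ 3.0000, f(17/6) ≈ 3.0822, f(3) ≈ 3.1623, f(19/6) ≈ 3.2404, f(10/3) ≈ 3.3166.
Sum = Δt · [f(2.5) + f(8/3) + f(17/6) + ...].
Sum ≈ 3.1195.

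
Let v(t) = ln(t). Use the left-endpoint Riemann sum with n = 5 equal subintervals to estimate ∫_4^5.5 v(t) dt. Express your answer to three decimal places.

2.283

Δt = (5.5 − 4)/5 = 0.3.
Left endpoints: 4, 4.3, 4.6, 4.9, 5.2.
v(4) ≈ 1.386, v(4.3) ≈ 1.459, v(4.6) ≈ 1.526, v(4.9) ≈ 1.589, v(5.2) ≈ 1.649.
Sum = Δt · [v(4) + v(4.3) + v(4.6) + v(4.9) + v(5.2)].
Sum ≈ 2.283.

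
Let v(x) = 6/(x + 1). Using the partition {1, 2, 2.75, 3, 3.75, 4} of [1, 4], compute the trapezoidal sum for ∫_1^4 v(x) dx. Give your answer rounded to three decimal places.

5.582

Subinterval widths: 1, 0.75, 0.25, 0.75, 0.25.
v(1) = 3, v(2) = 2, v(2.75) = 1.6, v(3) = 1.5, v(3.75) = 24/19, v(4) = 1.2.
On each subinterval the trapezoid contributes (Δx_i/2)·[v(x_{i-1}) + v(x_i)].
Sum ≈ 5.582.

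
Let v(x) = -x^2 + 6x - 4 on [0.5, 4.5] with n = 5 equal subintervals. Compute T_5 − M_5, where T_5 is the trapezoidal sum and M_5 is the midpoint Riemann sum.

-0.64

T_5 = 13.24.
M_5 = 13.88.
T_5 − M_5 = -0.64.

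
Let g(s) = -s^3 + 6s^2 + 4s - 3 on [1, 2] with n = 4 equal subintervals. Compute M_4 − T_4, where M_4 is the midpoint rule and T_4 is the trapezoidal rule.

M_4 = 13.2421875.
T_4 = 13.265625.
M_4 − T_4 = -0.0234375.

-0.0234375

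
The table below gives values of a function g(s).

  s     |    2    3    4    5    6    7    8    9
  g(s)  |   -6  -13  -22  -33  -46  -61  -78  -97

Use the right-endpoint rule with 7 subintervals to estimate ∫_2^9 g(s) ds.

-350

Δs = 1.
Sum = 1·[(-13) + (-22) + (-33) + (-46) + (-61) + (-78) + (-97)] = -350.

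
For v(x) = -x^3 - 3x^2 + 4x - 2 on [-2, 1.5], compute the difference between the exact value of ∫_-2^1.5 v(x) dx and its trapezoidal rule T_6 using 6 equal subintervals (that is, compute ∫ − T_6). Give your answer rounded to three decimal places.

Exact integral: ∫_-2^1.5 v(x) dx = -19.140625.
T_6 ≈ -19.58724.
Error ≈ -19.140625 − (-19.58724) ≈ 0.447.

0.447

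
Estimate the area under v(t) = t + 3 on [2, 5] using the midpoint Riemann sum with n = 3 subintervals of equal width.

19.5

Δt = (5 − 2)/3 = 1.
Midpoints: 2.5, 3.5, 4.5.
v(2.5) = 5.5, v(3.5) = 6.5, v(4.5) = 7.5.
Sum = Δt · [v(2.5) + v(3.5) + v(4.5)].
Sum = 19.5.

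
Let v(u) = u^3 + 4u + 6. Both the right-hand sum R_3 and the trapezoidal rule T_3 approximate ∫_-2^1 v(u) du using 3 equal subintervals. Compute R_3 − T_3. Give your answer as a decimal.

R_3 = 18.
T_3 = 7.5.
R_3 − T_3 = 10.5.

10.5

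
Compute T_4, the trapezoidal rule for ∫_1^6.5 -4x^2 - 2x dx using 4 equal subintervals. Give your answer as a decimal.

-413.015625

Δx = (6.5 − 1)/4 = 1.375.
f(1) = -6, f(2.375) = -27.3125, f(3.75) = -63.75, f(5.125) = -115.3125, f(6.5) = -182.
T_4 = (Δx/2)·[f(x_0) + 2f(x_1) + 2f(x_2) + 2f(x_3) + f(x_4)].
Sum = -413.015625.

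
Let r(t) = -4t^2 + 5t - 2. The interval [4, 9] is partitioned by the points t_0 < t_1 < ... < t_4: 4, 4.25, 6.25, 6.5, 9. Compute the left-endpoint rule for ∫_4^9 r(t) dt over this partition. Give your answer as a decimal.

-495.5

Subinterval widths: 0.25, 2, 0.25, 2.5.
Left endpoints: 4, 4.25, 6.25, 6.5.
r(4) = -46, r(4.25) = -53, r(6.25) = -127, r(6.5) = -138.5.
Sum = Σ Δt_i · r(t_i).
Sum = -495.5.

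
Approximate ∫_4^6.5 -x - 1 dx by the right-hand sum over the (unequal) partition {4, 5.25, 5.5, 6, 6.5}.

-16.6875

Subinterval widths: 1.25, 0.25, 0.5, 0.5.
Right endpoints: 5.25, 5.5, 6, 6.5.
f(5.25) = -6.25, f(5.5) = -6.5, f(6) = -7, f(6.5) = -7.5.
Sum = Σ Δx_i · f(x_i).
Sum = -16.6875.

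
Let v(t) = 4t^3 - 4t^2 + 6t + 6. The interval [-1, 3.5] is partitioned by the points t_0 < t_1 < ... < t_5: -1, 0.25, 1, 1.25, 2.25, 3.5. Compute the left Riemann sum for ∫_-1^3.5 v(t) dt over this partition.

69.5625

Subinterval widths: 1.25, 0.75, 0.25, 1, 1.25.
Left endpoints: -1, 0.25, 1, 1.25, 2.25.
v(-1) = -8, v(0.25) = 7.3125, v(1) = 12, v(1.25) = 15.0625, v(2.25) = 44.8125.
Sum = Σ Δt_i · v(t_i).
Sum = 69.5625.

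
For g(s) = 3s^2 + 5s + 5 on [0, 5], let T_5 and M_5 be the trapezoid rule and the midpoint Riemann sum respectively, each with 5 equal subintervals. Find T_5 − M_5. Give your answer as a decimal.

T_5 = 215.
M_5 = 211.25.
T_5 − M_5 = 3.75.

3.75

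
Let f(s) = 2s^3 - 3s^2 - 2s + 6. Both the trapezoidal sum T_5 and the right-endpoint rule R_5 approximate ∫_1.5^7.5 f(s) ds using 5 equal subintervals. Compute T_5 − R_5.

-397.8

T_5 = 1177.56.
R_5 = 1575.36.
T_5 − R_5 = -397.8.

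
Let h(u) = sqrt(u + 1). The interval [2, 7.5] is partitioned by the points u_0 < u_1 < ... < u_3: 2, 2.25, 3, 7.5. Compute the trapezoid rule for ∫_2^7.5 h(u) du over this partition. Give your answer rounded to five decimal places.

Subinterval widths: 0.25, 0.75, 4.5.
h(2) ≈ 1.73205, h(2.25) ≈ 1.80278, h(3) ≈ 2.00000, h(7.5) ≈ 2.91548.
On each subinterval the trapezoid contributes (Δu_i/2)·[h(u_{i-1}) + h(u_i)].
Sum ≈ 12.92772.

12.92772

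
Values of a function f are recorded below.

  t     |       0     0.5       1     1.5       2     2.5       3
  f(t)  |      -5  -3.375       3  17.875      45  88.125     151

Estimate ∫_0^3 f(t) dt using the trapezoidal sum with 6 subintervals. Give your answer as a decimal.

111.8125

Δt = 0.5.
T_6 = (0.5/2)·[(-5) + 2·(-3.375) + 2·3 + 2·17.875 + 2·45 + 2·88.125 + 151] = 111.8125.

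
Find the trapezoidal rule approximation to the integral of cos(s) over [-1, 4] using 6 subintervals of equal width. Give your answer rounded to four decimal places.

0.0797

Δs = (4 − (-1))/6 = 5/6.
f(-1) ≈ 0.5403, f(-1/6) ≈ 0.9861, f(2/3) ≈ 0.7859, f(1.5) ≈ 0.0707, f(7/3) ≈ -0.6908, f(19/6) ≈ -0.9997, f(4) ≈ -0.6536.
T_6 = (Δs/2)·[f(s_0) + 2f(s_1) + ... + 2f(s_{5}) + f(s_6)].
Sum ≈ 0.0797.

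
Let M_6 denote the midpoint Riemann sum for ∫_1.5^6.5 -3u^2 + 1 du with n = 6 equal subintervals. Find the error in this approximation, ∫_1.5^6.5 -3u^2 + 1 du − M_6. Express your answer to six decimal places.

-0.868056

Exact integral: ∫_1.5^6.5 f(u) du = -266.25.
M_6 ≈ -265.38194444.
Error ≈ -266.25 − (-265.38194444) ≈ -0.868056.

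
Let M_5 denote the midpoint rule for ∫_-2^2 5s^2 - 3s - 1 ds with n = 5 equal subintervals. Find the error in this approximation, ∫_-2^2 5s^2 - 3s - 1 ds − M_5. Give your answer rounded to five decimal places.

1.06667

Exact integral: ∫_-2^2 f(s) ds ≈ 22.6666667.
M_5 = 21.6.
Error ≈ 22.6666667 − 21.6 ≈ 1.06667.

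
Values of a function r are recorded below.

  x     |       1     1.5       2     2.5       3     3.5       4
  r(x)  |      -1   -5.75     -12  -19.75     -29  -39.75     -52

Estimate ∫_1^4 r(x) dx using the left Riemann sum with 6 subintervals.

-53.625

Δx = 0.5.
Sum = 0.5·[(-1) + (-5.75) + (-12) + (-19.75) + (-29) + (-39.75)] = -53.625.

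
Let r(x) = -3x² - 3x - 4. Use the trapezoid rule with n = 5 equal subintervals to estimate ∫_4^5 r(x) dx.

-78.52

Δx = (5 − 4)/5 = 0.2.
r(4) = -64, r(4.2) = -69.52, r(4.4) = -75.28, r(4.6) = -81.28, r(4.8) = -87.52, r(5) = -94.
T_5 = (Δx/2)·[r(x_0) + 2r(x_1) + ... + 2r(x_{4}) + r(x_5)].
Sum = -78.52.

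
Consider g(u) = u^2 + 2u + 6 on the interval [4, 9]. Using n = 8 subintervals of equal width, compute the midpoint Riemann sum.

Δu = (9 − 4)/8 = 0.625.
Midpoints: 4.3125, 4.9375, 5.5625, 6.1875, 6.8125, 7.4375, 8.0625, 8.6875.
g(4.3125) = 33.22265625, g(4.9375) = 40.25390625, g(5.5625) = 48.06640625, g(6.1875) = 56.66015625, g(6.8125) = 66.03515625, g(7.4375) = 76.19140625, g(8.0625) = 87.12890625, g(8.6875) = 98.84765625.
Sum = Δu · [g(4.3125) + g(4.9375) + g(5.5625) + ...].
Sum = 316.50390625.

316.50390625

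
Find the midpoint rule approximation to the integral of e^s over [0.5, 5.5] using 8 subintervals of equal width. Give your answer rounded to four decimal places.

Δs = (5.5 − 0.5)/8 = 0.625.
Midpoints: 0.8125, 1.4375, 2.0625, 2.6875, 3.3125, 3.9375, 4.5625, 5.1875.
f(0.8125) ≈ 2.2535, f(1.4375) ≈ 4.2102, f(2.0625) ≈ 7.8656, f(2.6875) ≈ 14.6949, f(3.3125) ≈ 27.4537, f(3.9375) ≈ 51.2902, f(4.5625) ≈ 95.8227, f(5.1875) ≈ 179.0204.
Sum = Δs · [f(0.8125) + f(1.4375) + f(2.0625) + ...].
Sum ≈ 239.1320.

239.1320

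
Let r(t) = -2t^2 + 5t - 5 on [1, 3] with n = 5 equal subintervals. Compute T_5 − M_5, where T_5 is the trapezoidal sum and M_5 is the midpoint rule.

T_5 = -7.44.
M_5 = -7.28.
T_5 − M_5 = -0.16.

-0.16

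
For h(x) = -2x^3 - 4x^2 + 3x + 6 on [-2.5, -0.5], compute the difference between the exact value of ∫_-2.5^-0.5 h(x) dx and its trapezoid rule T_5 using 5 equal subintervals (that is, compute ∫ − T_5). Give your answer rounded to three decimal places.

-0.267

Exact integral: ∫_-2.5^-0.5 h(x) dx ≈ 1.83333.
T_5 = 2.1.
Error ≈ 1.83333 − 2.1 ≈ -0.267.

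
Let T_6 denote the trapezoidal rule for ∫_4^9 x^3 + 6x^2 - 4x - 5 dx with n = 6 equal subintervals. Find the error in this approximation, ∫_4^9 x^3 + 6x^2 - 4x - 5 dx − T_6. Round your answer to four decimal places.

-14.7569

Exact integral: ∫_4^9 f(x) dx = 2751.25.
T_6 ≈ 2766.006944.
Error ≈ 2751.25 − 2766.006944 ≈ -14.7569.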